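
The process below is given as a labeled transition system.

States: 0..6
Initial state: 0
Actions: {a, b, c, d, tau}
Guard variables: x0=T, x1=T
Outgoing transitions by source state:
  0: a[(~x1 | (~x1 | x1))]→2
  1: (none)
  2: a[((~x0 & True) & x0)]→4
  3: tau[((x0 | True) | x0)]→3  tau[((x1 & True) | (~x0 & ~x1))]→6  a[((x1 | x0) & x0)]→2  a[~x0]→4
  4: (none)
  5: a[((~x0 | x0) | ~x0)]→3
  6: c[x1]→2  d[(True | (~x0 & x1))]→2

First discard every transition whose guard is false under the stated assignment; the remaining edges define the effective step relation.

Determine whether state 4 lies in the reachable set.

7 transition(s) survive guard evaluation.
L0 = {0}
L1 = {2}  now seen {0,2}
Reach set: {0,2}

Answer: UNREACHABLE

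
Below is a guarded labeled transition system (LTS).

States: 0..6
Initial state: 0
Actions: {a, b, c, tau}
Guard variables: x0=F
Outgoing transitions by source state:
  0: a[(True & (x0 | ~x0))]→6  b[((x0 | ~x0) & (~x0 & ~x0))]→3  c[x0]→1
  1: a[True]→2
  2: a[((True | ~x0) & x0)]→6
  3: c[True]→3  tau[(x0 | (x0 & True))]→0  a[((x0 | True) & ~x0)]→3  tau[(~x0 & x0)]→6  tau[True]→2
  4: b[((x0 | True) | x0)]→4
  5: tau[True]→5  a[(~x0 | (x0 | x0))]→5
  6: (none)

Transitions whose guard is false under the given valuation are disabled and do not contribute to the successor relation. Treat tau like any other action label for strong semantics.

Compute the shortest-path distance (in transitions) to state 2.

Answer: 2

Analysis:
BFS to 2:
  depth 0: {0}
  depth 1: {3,6}
  depth 2: {2}
depth(2)=2, e.g. b·tau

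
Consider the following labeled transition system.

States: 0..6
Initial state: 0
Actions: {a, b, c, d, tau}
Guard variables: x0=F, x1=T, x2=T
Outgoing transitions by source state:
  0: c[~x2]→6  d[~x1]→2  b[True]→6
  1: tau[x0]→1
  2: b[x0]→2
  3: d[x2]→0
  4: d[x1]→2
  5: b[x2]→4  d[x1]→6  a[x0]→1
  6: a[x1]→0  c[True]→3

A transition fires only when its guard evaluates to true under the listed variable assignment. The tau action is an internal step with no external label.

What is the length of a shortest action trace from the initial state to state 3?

Breadth-first toward 3:
  Layer 0: {0}
  Layer 1: {6}
  Layer 2: {3}
3 enters at depth 2; path b·c

Answer: 2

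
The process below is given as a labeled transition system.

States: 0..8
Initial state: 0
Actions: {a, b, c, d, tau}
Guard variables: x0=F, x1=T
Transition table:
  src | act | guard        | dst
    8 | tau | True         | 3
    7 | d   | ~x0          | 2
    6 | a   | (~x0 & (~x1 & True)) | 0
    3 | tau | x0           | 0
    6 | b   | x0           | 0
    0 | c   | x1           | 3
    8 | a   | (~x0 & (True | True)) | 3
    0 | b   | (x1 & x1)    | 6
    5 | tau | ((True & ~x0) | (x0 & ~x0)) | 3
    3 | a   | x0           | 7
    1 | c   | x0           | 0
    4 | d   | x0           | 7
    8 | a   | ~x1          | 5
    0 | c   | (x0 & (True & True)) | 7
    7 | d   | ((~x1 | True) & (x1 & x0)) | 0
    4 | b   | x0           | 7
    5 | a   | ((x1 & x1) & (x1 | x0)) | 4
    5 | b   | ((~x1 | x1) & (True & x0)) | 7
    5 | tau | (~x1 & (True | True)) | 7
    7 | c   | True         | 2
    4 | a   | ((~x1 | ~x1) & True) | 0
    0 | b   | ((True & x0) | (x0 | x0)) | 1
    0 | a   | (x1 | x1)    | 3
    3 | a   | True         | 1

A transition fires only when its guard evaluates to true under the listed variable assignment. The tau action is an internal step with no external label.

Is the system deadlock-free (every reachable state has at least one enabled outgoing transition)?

R = {0,1,3,6}
  0: a→3  b→6  c→3  [3 out]
  1: ∅  [STUCK]
  3: a→1  [1 out]
  6: ∅  [STUCK]
Path to 1: c·a

Answer: DEADLOCK at state 1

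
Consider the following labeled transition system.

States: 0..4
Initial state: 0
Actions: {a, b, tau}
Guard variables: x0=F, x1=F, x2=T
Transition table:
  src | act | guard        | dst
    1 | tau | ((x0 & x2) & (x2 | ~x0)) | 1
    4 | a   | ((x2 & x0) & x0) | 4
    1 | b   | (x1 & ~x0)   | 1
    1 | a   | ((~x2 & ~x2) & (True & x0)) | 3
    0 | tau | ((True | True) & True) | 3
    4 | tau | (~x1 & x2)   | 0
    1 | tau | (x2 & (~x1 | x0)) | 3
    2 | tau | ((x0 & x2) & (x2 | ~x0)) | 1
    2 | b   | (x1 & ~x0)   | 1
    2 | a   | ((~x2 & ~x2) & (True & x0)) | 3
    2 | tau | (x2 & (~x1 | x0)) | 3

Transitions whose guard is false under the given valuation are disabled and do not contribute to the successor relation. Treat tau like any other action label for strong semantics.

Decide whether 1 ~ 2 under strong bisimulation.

Bisimulation quotient by refinement:
  π0 = {{0,1,2,3,4}}
  π1 = {{0,1,2,4},{3}}
  π2 = {{0,1,2},{3},{4}}
stable after 3 split(s): 3 block(s)
[1]={0,1,2}  [2]={0,1,2}

Answer: BISIMILAR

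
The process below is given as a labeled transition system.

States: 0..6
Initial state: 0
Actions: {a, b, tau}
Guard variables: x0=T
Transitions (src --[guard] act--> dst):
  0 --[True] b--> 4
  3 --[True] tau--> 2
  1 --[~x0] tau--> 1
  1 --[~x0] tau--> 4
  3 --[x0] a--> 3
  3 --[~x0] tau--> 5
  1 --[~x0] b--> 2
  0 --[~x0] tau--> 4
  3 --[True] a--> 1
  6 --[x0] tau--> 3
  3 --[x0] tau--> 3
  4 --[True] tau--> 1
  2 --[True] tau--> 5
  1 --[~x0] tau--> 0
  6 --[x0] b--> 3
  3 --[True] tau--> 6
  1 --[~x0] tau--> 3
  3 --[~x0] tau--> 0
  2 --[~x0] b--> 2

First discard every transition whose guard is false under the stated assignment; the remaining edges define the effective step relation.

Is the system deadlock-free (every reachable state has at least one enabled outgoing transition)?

Answer: DEADLOCK at state 1

Trace:
R = {0,1,4}
  0: b→4  [1 out]
  1: ∅  [deadlock]
  4: tau→1  [1 out]
trace reaching 1: b·tau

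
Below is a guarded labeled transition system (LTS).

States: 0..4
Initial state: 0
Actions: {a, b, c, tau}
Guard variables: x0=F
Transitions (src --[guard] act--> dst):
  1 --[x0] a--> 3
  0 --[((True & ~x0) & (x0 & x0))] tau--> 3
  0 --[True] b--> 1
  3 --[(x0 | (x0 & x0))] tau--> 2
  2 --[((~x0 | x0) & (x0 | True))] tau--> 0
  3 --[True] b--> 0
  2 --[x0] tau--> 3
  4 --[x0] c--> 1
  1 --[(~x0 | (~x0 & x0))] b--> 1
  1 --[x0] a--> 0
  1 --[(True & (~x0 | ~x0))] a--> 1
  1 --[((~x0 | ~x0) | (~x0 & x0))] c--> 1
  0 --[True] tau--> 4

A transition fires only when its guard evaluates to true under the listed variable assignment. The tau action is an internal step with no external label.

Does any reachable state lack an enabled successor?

R = {0,1,4}
  0: b→1  tau→4  [deg 2]
  1: a→1  b→1  c→1  [deg 3]
  4: ∅  [no exit]
Path to 4: tau

Answer: DEADLOCK at state 4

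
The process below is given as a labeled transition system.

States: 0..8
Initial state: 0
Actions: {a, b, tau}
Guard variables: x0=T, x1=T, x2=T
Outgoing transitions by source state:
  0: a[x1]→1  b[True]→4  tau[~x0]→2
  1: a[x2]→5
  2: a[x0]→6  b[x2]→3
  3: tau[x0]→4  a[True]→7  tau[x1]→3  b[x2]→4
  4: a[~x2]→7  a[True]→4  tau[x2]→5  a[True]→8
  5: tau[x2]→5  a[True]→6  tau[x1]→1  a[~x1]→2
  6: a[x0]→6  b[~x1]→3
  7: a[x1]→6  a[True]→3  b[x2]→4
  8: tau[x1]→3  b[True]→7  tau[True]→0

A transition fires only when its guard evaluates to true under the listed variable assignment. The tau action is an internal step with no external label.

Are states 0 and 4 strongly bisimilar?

Answer: NOT BISIMILAR

Trace:
Compute ~ classes (split until stable):
  P[0] = {{0,1,2,3,4,5,6,7,8}}
  P[1] = {{0,2,7},{1,6},{3},{4,5},{8}}
  P[2] = {{0},{1},{2},{3},{4},{5},{6},{7},{8}}
stable after 3 split(s): 9 block(s)
[0]={0}  [4]={4}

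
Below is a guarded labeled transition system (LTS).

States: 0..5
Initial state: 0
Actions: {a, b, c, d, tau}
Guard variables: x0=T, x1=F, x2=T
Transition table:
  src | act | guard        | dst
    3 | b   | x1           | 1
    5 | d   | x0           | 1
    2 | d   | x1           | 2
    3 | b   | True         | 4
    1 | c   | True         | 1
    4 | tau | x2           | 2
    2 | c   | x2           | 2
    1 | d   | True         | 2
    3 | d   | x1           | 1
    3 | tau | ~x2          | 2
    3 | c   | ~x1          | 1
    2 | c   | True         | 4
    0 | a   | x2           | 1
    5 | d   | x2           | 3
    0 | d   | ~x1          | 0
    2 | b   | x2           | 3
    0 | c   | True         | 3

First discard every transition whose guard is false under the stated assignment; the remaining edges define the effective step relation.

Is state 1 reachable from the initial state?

Guard filter leaves 13 enabled edge(s).
depth 0: {0}
depth 1: {1,3}  cumulative {0,1,3}
depth 2: {2,4}  cumulative {0,1,2,3,4}
Reach set: {0,1,2,3,4}
Path to 1: a

Answer: REACHABLE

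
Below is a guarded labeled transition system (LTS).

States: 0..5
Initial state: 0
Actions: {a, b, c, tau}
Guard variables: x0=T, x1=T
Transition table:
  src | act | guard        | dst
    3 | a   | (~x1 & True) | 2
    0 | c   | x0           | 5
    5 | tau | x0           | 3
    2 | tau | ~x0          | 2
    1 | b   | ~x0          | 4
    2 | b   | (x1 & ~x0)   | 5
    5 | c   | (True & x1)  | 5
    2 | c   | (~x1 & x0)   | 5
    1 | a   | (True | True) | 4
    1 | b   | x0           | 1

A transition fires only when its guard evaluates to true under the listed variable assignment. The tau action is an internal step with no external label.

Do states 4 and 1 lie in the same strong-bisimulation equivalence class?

Answer: NOT BISIMILAR

Analysis:
Refine partition for ~:
  P[0] = {{0,1,2,3,4,5}}
  P[1] = {{0},{1},{2,3,4},{5}}
Fixed point at round 2; 4 class(es).
class of 4: {2,3,4}; class of 1: {1}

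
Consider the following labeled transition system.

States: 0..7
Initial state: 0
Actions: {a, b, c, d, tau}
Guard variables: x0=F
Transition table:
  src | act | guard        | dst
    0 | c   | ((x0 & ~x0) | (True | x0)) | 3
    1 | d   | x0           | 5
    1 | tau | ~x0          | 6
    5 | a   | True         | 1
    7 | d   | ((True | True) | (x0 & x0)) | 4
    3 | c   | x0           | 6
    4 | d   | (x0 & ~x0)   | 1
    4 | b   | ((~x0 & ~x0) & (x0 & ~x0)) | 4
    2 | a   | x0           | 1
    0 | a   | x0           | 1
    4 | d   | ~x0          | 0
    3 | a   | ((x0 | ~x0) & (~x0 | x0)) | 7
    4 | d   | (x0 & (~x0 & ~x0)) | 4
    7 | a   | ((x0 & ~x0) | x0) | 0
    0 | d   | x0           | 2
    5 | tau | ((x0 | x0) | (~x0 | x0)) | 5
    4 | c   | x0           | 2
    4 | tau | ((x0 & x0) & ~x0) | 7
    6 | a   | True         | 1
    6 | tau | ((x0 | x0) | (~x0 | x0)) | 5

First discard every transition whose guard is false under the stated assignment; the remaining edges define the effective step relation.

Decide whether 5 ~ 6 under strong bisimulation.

Refine partition for ~:
  round 0: {{0,1,2,3,4,5,6,7}}
  round 1: {{0},{1},{2},{3},{4,7},{5,6}}
  round 2: {{0},{1},{2},{3},{4},{5,6},{7}}
7 equivalence class(es) (converged in 3)
class of 5: {5,6}; class of 6: {5,6}

Answer: BISIMILAR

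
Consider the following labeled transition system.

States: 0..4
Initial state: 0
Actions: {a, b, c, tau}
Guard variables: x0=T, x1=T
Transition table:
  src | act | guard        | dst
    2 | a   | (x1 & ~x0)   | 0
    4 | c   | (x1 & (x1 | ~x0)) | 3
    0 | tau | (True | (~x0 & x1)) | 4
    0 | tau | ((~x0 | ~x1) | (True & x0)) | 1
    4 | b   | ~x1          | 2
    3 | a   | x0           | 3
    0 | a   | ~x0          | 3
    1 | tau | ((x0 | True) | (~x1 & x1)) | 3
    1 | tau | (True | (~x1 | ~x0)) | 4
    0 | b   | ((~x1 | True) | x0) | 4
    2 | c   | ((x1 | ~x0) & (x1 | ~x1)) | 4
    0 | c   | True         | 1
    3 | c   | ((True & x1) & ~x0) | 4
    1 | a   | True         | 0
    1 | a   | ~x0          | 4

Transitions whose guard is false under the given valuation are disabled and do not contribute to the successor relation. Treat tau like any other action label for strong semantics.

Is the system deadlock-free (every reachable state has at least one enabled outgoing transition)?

Reachable = {0,1,3,4}
  0: b→4  c→1  tau→1  tau→4  [4 exit(s)]
  1: a→0  tau→3  tau→4  [3 exit(s)]
  3: a→3  [1 exit(s)]
  4: c→3  [1 exit(s)]

Answer: DEADLOCK-FREE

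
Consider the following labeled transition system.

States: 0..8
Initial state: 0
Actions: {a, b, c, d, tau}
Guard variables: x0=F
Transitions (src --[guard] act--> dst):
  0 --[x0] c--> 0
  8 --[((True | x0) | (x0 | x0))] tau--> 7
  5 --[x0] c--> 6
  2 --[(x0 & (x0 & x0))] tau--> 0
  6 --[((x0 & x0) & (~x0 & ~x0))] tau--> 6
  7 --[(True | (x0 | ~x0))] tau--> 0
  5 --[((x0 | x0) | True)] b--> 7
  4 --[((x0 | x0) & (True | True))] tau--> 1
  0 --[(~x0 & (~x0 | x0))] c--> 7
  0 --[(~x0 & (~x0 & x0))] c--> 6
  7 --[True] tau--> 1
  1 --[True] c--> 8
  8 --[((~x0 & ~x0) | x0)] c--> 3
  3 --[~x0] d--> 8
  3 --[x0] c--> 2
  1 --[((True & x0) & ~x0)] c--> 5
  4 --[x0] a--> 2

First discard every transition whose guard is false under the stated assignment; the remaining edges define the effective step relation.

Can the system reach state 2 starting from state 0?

Guard filter leaves 8 enabled edge(s).
L0 = {0}
L1 = {7}  now seen {0,7}
L2 = {1}  now seen {0,1,7}
L3 = {8}  now seen {0,1,7,8}
L4 = {3}  now seen {0,1,3,7,8}
Reachable = {0,1,3,7,8}

Answer: UNREACHABLE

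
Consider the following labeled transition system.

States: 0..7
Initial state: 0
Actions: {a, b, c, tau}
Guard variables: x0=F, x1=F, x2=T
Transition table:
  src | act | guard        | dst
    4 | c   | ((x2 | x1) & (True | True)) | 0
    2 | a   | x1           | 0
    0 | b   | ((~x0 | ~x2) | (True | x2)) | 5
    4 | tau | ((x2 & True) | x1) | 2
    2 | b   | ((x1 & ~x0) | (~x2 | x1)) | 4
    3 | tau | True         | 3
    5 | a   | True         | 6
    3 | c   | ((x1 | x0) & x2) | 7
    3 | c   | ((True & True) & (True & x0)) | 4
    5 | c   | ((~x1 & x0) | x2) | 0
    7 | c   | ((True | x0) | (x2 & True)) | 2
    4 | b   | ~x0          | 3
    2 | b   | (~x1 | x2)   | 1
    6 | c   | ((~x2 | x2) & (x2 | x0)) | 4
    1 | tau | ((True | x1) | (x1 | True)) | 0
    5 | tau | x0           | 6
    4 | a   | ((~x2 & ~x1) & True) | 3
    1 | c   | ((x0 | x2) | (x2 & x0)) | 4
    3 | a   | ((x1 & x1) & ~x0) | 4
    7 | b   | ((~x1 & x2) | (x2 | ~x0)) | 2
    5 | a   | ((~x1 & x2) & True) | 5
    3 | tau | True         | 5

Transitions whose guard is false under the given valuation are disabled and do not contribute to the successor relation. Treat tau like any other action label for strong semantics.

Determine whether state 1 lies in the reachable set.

Answer: REACHABLE

Trace:
Guard filter leaves 15 enabled edge(s).
Layer 0: {0}
Layer 1: {5}  now seen {0,5}
Layer 2: {6}  now seen {0,5,6}
Layer 3: {4}  now seen {0,4,5,6}
Layer 4: {2,3}  now seen {0,2,3,4,5,6}
Layer 5: {1}  now seen {0,1,2,3,4,5,6}
Reach set: {0,1,2,3,4,5,6}
Path to 1: b·a·c·tau·b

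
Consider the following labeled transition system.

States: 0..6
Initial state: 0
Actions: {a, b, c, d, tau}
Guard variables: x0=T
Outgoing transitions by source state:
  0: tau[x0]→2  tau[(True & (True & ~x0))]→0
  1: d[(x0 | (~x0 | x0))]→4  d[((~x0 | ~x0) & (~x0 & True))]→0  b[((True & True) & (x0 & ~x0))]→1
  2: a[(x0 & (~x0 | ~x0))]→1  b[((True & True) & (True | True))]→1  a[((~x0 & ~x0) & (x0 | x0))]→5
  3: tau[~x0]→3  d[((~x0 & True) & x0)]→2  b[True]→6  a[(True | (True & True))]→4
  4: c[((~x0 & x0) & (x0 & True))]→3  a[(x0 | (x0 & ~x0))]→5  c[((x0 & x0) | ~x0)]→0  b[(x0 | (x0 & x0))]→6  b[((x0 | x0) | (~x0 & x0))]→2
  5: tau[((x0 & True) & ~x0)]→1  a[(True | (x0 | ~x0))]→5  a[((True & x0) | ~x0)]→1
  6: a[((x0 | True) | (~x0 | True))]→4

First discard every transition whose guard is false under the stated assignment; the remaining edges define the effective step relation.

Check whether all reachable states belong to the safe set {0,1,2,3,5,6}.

Answer: INVARIANT VIOLATED at state 4

Analysis:
Safe = {0,1,2,3,5,6}
Reach set: {0,1,2,4,5,6}
  0: ok
  1: ok
  2: ok
  4: VIOLATES
  5: ok
  6: ok
counterexample path to 4: tau·b·d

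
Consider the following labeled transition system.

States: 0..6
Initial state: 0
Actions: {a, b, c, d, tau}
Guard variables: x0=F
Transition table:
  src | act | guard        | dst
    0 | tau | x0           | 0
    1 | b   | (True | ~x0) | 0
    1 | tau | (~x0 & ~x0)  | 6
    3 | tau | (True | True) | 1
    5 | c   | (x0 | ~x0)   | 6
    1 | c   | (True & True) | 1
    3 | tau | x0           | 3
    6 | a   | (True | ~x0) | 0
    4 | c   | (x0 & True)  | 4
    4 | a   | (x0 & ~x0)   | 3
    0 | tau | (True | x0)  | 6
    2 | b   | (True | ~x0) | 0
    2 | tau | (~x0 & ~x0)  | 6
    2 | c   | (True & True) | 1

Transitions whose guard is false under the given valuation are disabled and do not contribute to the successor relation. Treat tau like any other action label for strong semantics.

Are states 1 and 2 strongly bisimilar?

Compute ~ classes (split until stable):
  round 0: {{0,1,2,3,4,5,6}}
  round 1: {{0,3},{1,2},{4},{5},{6}}
  round 2: {{0},{1,2},{3},{4},{5},{6}}
6 equivalence class(es) (converged in 3)
1∈{1,2}, 2∈{1,2}

Answer: BISIMILAR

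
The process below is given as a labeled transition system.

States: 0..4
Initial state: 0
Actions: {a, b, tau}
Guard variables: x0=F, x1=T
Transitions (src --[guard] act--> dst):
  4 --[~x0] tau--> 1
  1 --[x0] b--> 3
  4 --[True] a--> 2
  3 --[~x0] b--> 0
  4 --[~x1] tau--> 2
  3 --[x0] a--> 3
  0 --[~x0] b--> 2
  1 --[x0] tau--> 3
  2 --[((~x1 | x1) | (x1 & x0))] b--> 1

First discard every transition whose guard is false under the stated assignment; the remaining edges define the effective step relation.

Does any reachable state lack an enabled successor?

R = {0,1,2}
  0: b→2  [1 out]
  1: ∅  [STUCK]
  2: b→1  [1 out]
Path to 1: b·b

Answer: DEADLOCK at state 1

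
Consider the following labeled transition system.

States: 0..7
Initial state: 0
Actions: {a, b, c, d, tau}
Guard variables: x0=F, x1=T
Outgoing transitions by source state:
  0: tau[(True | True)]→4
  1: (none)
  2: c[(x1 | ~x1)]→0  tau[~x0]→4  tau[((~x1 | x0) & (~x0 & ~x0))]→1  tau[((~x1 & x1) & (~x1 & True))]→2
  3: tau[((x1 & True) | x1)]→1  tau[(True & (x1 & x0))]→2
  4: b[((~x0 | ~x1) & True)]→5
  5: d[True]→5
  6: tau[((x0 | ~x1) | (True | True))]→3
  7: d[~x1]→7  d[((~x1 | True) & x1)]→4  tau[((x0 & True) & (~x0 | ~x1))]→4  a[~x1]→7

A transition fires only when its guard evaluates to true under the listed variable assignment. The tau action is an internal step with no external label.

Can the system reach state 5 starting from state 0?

After dropping false guards: 8 live edges.
L0 = {0}
L1 = {4}  total {0,4}
L2 = {5}  total {0,4,5}
R = {0,4,5}
Path to 5: tau·b

Answer: REACHABLE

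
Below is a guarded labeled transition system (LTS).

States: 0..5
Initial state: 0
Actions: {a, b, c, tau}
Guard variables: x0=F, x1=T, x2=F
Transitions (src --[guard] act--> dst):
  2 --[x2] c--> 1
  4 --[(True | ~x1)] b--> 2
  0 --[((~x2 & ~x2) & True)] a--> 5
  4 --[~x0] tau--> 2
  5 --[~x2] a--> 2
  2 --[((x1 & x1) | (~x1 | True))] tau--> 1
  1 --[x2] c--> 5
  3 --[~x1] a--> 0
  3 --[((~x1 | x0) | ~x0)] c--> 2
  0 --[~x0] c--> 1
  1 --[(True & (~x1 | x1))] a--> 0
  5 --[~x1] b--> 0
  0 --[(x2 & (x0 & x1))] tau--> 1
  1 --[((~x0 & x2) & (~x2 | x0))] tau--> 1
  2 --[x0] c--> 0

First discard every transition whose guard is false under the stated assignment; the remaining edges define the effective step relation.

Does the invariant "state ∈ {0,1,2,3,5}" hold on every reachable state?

Answer: INVARIANT HOLDS

Analysis:
Safe = {0,1,2,3,5}
Reachable = {0,1,2,5}
  0: ✓
  1: ✓
  2: ✓
  5: ✓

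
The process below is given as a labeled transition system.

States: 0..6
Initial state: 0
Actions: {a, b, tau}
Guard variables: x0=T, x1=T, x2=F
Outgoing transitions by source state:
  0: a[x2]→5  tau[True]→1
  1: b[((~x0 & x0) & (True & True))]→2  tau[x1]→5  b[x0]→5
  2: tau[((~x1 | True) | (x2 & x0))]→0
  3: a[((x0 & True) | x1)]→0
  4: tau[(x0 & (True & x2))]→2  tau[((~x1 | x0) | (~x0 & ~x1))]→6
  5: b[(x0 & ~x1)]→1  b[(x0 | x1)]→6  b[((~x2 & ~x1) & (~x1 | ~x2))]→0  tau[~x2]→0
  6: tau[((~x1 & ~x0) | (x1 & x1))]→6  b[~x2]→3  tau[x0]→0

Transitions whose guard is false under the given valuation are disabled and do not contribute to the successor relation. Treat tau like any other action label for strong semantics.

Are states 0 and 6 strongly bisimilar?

Refine partition for ~:
  round 0: {{0,1,2,3,4,5,6}}
  round 1: {{0,2,4},{1,5,6},{3}}
  round 2: {{0,4},{1},{2},{3},{5},{6}}
  round 3: {{0},{1},{2},{3},{4},{5},{6}}
stable after 4 split(s): 7 block(s)
0∈{0}, 6∈{6}

Answer: NOT BISIMILAR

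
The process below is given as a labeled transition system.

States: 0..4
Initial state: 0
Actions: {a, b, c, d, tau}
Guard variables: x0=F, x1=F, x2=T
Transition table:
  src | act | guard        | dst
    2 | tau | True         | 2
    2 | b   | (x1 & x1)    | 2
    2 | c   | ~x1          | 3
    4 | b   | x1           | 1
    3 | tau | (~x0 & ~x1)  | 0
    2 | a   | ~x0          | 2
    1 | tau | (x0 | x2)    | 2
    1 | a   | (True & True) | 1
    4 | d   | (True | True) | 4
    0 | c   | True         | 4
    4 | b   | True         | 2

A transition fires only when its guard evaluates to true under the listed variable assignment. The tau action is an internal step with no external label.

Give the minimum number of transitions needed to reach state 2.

Answer: 2

Analysis:
BFS to 2:
  depth 0: {0}
  depth 1: {4}
  depth 2: {2}
2 enters at depth 2; path c·b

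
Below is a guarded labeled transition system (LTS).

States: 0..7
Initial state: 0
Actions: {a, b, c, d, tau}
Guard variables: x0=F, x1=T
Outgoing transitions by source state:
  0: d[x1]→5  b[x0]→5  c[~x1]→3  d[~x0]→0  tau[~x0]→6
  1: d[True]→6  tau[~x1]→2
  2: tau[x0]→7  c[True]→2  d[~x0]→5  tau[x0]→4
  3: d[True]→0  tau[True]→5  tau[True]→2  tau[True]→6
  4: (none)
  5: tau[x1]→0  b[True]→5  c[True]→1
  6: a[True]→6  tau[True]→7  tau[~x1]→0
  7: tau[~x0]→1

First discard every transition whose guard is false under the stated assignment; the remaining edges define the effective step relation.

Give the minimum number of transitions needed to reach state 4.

Layered search for 4:
  Layer 0: {0}
  Layer 1: {5,6}
  Layer 2: {1,7}
4 never appears.

Answer: UNREACHABLE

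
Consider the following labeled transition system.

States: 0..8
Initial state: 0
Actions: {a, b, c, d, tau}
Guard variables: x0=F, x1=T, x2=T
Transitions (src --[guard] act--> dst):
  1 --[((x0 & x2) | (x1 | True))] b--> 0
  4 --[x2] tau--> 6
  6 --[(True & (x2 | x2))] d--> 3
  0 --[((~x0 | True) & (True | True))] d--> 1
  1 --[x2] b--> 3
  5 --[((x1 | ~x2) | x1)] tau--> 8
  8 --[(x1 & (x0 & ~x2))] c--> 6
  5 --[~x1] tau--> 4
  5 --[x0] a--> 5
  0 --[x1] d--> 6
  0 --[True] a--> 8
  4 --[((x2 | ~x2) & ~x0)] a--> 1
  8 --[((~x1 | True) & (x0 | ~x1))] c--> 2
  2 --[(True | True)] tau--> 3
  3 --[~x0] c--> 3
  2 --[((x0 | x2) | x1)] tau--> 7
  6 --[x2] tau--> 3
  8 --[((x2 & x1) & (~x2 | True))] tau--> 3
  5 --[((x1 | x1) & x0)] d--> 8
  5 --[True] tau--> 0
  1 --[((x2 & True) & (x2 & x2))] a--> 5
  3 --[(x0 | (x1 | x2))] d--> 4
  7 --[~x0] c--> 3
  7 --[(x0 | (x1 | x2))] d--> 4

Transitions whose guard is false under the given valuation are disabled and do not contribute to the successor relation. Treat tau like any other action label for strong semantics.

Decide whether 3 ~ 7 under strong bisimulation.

Compute ~ classes (split until stable):
  round 0: {{0,1,2,3,4,5,6,7,8}}
  round 1: {{0},{1},{2,5,8},{3,7},{4},{6}}
  round 2: {{0},{1},{2,8},{3,7},{4},{5},{6}}
7 equivalence class(es) (converged in 3)
[3]={3,7}  [7]={3,7}

Answer: BISIMILAR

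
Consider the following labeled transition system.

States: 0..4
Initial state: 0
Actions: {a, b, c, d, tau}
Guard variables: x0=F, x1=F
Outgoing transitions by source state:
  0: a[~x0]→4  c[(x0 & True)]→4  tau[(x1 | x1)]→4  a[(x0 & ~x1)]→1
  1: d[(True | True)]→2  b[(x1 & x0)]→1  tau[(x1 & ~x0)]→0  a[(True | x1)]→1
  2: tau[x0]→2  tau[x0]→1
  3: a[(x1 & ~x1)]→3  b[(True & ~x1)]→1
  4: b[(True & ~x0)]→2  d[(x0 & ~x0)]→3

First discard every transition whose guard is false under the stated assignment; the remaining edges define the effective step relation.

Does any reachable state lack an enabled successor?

Answer: DEADLOCK at state 2

Analysis:
R = {0,2,4}
  0: a→4  [deg 1]
  2: ∅  [STUCK]
  4: b→2  [deg 1]
witness 2: a·b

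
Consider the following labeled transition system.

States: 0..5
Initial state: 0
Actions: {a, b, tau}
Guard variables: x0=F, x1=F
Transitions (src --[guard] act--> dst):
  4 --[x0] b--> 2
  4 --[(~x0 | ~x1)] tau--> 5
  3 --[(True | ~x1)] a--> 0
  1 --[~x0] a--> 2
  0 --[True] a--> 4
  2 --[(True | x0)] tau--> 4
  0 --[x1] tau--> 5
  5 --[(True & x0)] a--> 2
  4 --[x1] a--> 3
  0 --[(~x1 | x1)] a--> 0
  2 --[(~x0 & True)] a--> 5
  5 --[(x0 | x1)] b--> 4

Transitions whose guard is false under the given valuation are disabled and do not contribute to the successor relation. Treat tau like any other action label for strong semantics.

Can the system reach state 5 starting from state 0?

After dropping false guards: 7 live edges.
depth 0: {0}
depth 1: {4}  total {0,4}
depth 2: {5}  total {0,4,5}
Reachable = {0,4,5}
Path to 5: a·tau

Answer: REACHABLE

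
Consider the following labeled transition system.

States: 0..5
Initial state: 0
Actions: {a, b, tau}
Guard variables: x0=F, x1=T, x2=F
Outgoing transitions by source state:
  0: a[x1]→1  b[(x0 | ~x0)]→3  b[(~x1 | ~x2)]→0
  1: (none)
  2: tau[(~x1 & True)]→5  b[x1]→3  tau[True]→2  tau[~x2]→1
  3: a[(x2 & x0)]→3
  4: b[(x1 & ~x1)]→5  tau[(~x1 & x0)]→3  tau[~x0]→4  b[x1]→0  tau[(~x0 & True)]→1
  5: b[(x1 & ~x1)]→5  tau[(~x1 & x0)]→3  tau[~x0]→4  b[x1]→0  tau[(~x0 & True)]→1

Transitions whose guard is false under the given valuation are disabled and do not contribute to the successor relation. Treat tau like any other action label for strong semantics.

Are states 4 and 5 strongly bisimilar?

Answer: BISIMILAR

Trace:
Bisimulation quotient by refinement:
  round 0: {{0,1,2,3,4,5}}
  round 1: {{0},{1,3},{2,4,5}}
  round 2: {{0},{1,3},{2},{4,5}}
stable after 3 split(s): 4 block(s)
[4]={4,5}  [5]={4,5}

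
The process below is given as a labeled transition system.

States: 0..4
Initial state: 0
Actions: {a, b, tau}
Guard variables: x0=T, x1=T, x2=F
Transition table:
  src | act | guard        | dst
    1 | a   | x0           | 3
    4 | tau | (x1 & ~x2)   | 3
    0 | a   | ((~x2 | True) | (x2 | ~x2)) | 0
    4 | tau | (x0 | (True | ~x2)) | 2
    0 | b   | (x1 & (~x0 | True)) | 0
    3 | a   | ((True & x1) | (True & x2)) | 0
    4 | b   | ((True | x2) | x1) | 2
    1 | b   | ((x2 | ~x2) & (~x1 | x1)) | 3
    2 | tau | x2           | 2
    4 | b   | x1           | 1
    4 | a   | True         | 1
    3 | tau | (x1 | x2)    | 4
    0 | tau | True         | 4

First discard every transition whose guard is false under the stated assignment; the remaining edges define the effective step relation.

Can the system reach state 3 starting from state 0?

After dropping false guards: 12 live edges.
Layer 0: {0}
Layer 1: {4}  now seen {0,4}
Layer 2: {1,2,3}  now seen {0,1,2,3,4}
R = {0,1,2,3,4}
Path to 3: tau·tau

Answer: REACHABLE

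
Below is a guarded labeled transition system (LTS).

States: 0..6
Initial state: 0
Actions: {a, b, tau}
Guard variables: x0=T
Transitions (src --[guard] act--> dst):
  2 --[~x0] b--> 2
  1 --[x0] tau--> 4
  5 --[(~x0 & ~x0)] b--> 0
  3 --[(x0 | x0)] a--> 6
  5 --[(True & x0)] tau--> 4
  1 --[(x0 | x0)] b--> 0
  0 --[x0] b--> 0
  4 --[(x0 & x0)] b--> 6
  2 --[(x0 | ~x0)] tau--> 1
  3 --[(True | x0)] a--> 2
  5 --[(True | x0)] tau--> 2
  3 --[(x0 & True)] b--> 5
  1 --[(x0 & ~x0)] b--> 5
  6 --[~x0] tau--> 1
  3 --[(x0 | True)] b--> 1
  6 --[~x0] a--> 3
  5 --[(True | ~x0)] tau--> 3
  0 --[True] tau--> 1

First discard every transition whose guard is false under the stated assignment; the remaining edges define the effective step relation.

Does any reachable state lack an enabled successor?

Answer: DEADLOCK at state 6

Working:
Reach set: {0,1,4,6}
  0: b→0  tau→1  [2 out]
  1: b→0  tau→4  [2 out]
  4: b→6  [1 out]
  6: ∅  [STUCK]
trace reaching 6: tau·tau·b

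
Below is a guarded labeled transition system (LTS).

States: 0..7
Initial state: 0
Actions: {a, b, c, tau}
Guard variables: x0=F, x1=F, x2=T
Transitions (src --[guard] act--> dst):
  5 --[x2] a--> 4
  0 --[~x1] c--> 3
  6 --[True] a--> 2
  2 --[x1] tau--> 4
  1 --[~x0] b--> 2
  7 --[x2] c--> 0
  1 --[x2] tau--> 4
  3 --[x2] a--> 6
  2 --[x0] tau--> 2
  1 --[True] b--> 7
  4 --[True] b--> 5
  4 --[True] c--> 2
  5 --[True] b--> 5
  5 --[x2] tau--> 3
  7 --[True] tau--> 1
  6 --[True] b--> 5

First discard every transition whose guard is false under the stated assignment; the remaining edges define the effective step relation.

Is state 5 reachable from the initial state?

14 transition(s) survive guard evaluation.
L0 = {0}
L1 = {3}  now seen {0,3}
L2 = {6}  now seen {0,3,6}
L3 = {2,5}  now seen {0,2,3,5,6}
L4 = {4}  now seen {0,2,3,4,5,6}
Reach set: {0,2,3,4,5,6}
Path to 5: c·a·b

Answer: REACHABLE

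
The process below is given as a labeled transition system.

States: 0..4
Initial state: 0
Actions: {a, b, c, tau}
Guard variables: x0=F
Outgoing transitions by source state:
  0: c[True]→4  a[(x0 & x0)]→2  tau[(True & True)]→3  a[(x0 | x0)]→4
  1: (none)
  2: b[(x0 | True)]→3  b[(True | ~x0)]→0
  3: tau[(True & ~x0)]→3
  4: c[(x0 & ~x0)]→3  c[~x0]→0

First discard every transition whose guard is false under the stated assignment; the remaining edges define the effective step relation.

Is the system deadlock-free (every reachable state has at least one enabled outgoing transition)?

Answer: DEADLOCK-FREE

Analysis:
R = {0,3,4}
  0: c→4  tau→3  [2 out]
  3: tau→3  [1 out]
  4: c→0  [1 out]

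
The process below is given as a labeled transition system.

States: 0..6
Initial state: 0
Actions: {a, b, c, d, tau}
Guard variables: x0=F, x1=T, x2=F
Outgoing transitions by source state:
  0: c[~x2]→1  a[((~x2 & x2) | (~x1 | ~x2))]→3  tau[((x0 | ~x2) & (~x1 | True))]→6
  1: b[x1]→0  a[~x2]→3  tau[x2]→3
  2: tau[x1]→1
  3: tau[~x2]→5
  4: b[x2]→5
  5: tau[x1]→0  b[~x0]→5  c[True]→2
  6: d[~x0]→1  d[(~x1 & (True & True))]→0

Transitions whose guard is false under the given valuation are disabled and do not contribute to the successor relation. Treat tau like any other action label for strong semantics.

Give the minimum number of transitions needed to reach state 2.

Answer: 3

Working:
BFS to 2:
  Layer 0: {0}
  Layer 1: {1,3,6}
  Layer 2: {5}
  Layer 3: {2}
2 enters at depth 3; path a·tau·c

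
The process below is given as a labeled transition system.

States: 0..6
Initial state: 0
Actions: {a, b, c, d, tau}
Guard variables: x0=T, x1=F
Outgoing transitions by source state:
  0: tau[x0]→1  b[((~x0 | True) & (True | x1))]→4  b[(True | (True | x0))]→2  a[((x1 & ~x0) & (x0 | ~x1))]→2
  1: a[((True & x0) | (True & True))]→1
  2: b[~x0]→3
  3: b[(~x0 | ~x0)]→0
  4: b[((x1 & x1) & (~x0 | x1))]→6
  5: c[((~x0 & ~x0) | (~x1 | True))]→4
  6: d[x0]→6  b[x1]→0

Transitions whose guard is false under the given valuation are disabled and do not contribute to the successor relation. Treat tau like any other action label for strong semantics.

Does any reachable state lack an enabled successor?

Answer: DEADLOCK at state 2

Trace:
Reach set: {0,1,2,4}
  0: b→2  b→4  tau→1  [3 out]
  1: a→1  [1 out]
  2: ∅  [STUCK]
  4: ∅  [STUCK]
trace reaching 2: b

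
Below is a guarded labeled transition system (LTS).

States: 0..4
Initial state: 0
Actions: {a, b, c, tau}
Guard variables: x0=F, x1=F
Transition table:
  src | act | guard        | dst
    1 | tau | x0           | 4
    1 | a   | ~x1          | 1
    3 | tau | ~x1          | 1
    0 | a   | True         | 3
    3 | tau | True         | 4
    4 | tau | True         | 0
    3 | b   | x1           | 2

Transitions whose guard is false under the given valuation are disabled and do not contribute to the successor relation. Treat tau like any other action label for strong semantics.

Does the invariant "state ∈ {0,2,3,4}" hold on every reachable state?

Safe = {0,2,3,4}
R = {0,1,3,4}
  0: ✓
  1: outside
  3: ✓
  4: ✓
witness against invariant: a·tau → 1

Answer: INVARIANT VIOLATED at state 1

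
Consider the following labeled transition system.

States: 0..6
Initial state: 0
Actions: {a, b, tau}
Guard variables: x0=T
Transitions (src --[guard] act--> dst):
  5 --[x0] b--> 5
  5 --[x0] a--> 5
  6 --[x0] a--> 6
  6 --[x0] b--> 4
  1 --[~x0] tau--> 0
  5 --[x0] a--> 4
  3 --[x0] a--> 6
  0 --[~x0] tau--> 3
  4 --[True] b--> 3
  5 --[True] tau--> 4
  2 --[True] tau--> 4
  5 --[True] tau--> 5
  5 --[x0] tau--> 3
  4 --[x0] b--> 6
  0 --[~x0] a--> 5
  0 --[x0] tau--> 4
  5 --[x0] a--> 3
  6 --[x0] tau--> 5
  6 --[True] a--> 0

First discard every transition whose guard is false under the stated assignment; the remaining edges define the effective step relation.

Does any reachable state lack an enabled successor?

Reach set: {0,3,4,5,6}
  0: tau→4  [1 out]
  3: a→6  [1 out]
  4: b→3  b→6  [2 out]
  5: a→3  a→4  a→5  b→5  tau→3  tau→4  tau→5  [7 out]
  6: a→0  a→6  b→4  tau→5  [4 out]

Answer: DEADLOCK-FREE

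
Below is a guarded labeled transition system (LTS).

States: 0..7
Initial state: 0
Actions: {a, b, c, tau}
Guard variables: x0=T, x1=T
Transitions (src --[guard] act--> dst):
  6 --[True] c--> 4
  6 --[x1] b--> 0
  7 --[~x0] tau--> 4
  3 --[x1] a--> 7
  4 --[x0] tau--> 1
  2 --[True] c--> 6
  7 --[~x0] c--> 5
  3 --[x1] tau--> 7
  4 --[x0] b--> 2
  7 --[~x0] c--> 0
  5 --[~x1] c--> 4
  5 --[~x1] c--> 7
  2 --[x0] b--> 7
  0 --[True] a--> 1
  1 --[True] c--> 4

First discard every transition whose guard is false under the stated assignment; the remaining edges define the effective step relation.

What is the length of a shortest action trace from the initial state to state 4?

BFS to 4:
  depth 0: {0}
  depth 1: {1}
  depth 2: {4}
4 enters at depth 2; path a·c

Answer: 2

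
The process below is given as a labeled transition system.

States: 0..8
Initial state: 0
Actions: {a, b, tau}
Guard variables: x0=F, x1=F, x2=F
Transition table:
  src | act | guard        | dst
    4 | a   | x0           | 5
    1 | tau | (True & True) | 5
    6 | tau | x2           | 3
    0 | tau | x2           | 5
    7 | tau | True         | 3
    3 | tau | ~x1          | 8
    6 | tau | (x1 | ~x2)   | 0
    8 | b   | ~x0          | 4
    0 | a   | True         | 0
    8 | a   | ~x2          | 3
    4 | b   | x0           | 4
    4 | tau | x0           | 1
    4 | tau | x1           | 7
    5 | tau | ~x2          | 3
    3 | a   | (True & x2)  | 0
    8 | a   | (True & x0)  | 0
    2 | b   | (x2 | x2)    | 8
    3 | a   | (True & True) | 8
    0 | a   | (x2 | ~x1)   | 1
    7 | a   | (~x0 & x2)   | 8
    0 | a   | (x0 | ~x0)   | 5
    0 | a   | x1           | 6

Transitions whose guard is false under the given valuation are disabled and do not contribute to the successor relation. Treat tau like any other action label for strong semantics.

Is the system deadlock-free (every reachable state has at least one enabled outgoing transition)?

Answer: DEADLOCK at state 4

Analysis:
Reach set: {0,1,3,4,5,8}
  0: a→0  a→1  a→5  [3 out]
  1: tau→5  [1 out]
  3: a→8  tau→8  [2 out]
  4: ∅  [no exit]
  5: tau→3  [1 out]
  8: a→3  b→4  [2 out]
Path to 4: a·tau·tau·b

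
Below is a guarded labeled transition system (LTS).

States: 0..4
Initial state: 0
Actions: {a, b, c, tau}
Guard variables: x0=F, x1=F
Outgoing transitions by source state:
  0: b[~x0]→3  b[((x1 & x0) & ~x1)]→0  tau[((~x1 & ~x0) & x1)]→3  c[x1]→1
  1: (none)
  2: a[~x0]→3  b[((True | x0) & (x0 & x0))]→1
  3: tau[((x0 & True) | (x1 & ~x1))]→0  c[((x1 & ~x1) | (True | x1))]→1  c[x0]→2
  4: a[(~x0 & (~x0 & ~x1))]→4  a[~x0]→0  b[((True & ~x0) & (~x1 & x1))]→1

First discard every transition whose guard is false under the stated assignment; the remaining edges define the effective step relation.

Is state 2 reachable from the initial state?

Answer: UNREACHABLE

Analysis:
Guard filter leaves 5 enabled edge(s).
L0 = {0}
L1 = {3}  cumulative {0,3}
L2 = {1}  cumulative {0,1,3}
R = {0,1,3}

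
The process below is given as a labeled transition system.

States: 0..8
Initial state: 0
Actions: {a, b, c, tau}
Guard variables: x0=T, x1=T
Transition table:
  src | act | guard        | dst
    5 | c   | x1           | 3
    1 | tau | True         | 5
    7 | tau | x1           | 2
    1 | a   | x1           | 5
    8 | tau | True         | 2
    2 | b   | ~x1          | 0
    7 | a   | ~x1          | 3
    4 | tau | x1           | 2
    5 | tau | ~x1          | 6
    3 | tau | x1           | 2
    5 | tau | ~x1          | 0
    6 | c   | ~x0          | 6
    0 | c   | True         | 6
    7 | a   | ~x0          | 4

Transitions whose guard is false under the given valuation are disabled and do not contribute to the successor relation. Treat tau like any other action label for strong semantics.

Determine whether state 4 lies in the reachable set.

Answer: UNREACHABLE

Trace:
After dropping false guards: 8 live edges.
depth 0: {0}
depth 1: {6}  total {0,6}
Reach set: {0,6}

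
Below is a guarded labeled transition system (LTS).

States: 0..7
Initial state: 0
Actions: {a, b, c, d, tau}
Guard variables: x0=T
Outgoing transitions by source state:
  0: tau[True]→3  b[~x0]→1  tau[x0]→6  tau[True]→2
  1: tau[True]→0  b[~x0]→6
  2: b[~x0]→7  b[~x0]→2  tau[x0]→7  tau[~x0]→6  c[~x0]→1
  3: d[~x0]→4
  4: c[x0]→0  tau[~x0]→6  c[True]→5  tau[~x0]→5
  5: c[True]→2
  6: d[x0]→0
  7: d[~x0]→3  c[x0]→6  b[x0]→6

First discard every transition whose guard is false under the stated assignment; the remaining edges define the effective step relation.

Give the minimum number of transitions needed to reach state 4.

Answer: UNREACHABLE

Analysis:
Layered search for 4:
  depth 0: {0}
  depth 1: {2,3,6}
  depth 2: {7}
4 never appears.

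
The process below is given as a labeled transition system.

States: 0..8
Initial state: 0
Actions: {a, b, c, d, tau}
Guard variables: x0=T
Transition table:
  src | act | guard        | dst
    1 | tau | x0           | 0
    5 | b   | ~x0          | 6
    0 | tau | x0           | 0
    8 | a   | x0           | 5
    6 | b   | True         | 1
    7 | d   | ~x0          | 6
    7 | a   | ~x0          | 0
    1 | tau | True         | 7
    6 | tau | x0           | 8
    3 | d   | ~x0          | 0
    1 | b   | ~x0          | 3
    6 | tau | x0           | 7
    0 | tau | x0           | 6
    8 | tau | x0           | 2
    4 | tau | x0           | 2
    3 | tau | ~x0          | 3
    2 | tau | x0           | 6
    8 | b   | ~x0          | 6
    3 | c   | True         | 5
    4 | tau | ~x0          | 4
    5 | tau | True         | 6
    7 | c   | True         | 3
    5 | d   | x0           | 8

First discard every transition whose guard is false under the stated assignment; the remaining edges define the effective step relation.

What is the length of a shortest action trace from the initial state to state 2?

Layered search for 2:
  L0 = {0}
  L1 = {6}
  L2 = {1,7,8}
  L3 = {2,3,5}
2 enters at depth 3; path tau·tau·tau

Answer: 3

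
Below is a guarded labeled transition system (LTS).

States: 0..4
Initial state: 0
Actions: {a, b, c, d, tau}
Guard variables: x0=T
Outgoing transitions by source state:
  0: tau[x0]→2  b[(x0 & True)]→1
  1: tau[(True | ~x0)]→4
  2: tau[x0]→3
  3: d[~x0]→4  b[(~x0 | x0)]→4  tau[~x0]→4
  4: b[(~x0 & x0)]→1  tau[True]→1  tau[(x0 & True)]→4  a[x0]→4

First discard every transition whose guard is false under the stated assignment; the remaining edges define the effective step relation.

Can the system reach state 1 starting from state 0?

8 transition(s) survive guard evaluation.
L0 = {0}
L1 = {1,2}  cumulative {0,1,2}
L2 = {3,4}  cumulative {0,1,2,3,4}
Reachable = {0,1,2,3,4}
Path to 1: b

Answer: REACHABLE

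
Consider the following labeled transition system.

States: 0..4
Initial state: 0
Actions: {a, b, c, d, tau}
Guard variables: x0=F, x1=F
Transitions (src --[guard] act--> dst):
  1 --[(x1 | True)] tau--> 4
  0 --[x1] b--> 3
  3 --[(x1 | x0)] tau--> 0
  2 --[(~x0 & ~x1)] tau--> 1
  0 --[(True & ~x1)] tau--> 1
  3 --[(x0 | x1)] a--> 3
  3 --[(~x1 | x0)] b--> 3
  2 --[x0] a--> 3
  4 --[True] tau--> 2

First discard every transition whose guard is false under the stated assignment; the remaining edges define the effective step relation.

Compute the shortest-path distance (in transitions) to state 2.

Answer: 3

Trace:
BFS to 2:
  depth 0: {0}
  depth 1: {1}
  depth 2: {4}
  depth 3: {2}
depth(2)=3, e.g. tau·tau·tau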